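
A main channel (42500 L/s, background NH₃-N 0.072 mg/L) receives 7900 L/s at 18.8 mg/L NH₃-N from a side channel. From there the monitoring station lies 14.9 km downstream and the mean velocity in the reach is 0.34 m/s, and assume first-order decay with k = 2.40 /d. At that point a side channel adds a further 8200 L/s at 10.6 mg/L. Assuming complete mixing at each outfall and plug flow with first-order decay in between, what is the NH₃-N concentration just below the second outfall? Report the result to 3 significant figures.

Flow-weighted average: C = (42500·0.07200 + 7900·18.80) / 50400 = 151600/50400 = 3.008 mg/L; combined flow 50400 L/s.
Travel time t = 14.9·1000 / 0.34 = 43820 s = 12.17 h.
Decay over the reach: 3.008·exp(−kt) = 3.008·0.2960 = 0.8903 mg/L.
At the second outfall, C = (50400·0.8903 + 8200·10.60) / (50400 + 8200) = 2.249 mg/L.

2.25 mg/L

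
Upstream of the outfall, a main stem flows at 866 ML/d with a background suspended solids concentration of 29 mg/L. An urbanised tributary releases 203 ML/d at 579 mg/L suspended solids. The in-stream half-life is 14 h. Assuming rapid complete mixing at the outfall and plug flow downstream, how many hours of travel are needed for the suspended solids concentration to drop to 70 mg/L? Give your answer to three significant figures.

Mass balance: C = (866.0·29.00 + 203.0·579.0) / 1069 = 142700/1069 = 133.4 mg/L.
Half-life 14 h → k = ln 2 / 14 = 0.04951 h⁻¹ = 1.188 d⁻¹.
133.4·exp(−k·t) = 70 → t = ln(133.4/70)/k = 46910 s = 13.03 h.

13.0 h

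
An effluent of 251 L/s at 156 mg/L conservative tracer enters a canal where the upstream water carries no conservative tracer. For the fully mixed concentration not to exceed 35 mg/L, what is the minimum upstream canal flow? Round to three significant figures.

Set C_mix = 35: (Q·0 + 251.0·156.0) / (Q + 251.0) = 35
→ Q = 251.0·(156.0 − 35)/(35 − 0) = 867.7 L/s.

868 L/s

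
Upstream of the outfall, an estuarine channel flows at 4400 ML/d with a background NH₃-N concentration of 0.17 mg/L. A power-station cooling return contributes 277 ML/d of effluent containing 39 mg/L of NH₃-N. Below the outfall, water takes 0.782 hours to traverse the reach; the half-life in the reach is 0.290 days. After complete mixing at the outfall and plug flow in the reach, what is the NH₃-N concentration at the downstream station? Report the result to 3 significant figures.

Mass balance: C = (4400·0.1700 + 277.0·39.00) / 4677 = 11550/4677 = 2.470 mg/L.
Half-life 0.290 d → k = ln 2 / 0.290 = 2.390 d⁻¹.
Decay over the reach: 2.470·exp(−kt) = 2.470·0.9251 = 2.285 mg/L.

2.28 mg/L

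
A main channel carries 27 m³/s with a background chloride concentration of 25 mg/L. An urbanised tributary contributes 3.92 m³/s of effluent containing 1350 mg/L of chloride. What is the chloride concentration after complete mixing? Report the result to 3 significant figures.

193 mg/L

After mixing, C = (27.00·25.00 + 3.920·1350) / 30.92 = 5967/30.92 = 193.0 mg/L.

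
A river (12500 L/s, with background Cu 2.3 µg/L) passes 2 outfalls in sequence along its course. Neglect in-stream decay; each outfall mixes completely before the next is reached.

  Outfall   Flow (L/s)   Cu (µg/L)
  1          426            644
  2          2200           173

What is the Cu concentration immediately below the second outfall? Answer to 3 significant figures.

45.2 µg/L

After outfall 1: Q = 12500 + 426.0 = 12930 L/s; C = (12500·2.300 + 426.0·644.0)/12930 = 23.45 µg/L.
After outfall 2: Q = 12930 + 2200 = 15130 L/s; C = (12930·23.45 + 2200·173.0)/15130 = 45.20 µg/L.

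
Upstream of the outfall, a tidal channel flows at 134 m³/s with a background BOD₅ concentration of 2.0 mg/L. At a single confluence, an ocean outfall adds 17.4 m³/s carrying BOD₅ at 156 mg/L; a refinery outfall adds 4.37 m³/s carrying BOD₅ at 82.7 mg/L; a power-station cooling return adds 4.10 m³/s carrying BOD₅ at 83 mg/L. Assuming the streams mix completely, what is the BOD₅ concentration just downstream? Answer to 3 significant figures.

Flow-weighted average: C = (134.0·2.000 + 17.40·156.0 + 4.370·82.70 + 4.100·83.00) / 159.9 = 3684/159.9 = 23.04 mg/L.

23.0 mg/L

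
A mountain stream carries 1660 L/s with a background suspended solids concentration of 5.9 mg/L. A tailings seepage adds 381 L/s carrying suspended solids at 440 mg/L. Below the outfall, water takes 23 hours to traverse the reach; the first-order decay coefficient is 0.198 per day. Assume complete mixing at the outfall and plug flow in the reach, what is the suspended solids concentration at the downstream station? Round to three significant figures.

After mixing, C = (1660·5.900 + 381.0·440.0) / 2041 = 177400/2041 = 86.93 mg/L.
Decay over the reach: 86.93·exp(−kt) = 86.93·0.8272 = 71.91 mg/L.

71.9 mg/L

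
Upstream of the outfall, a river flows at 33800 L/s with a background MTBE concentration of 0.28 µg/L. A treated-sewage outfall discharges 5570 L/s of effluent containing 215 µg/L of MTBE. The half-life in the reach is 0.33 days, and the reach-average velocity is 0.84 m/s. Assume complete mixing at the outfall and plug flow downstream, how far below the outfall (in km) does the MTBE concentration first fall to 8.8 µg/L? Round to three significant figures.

Flow-weighted average: C = (33800·0.2800 + 5570·215.0) / 39370 = 1207000/39370 = 30.66 µg/L.
Half-life 0.33 d → k = ln 2 / 0.33 = 2.100 d⁻¹.
Set 30.66·exp(−k·t) = 8.8 → t = ln(30.66/8.8)/k = 51340 s = 14.26 h.
Distance = v·t = 0.84·51340 = 43130 m = 43.13 km.

43.1 km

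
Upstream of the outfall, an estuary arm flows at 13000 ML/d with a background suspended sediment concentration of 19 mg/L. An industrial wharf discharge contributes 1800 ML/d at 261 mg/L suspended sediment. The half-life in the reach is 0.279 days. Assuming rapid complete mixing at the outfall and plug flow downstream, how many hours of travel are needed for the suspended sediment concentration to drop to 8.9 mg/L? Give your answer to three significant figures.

16.4 h

Mixed concentration C = ΣQC/ΣQ = (13000·19.00 + 1800·261.0) / 14800 = 716800/14800 = 48.43 mg/L.
Half-life 0.279 d → k = ln 2 / 0.279 = 2.484 d⁻¹.
48.43·exp(−k·t) = 8.9 → t = ln(48.43/8.9)/k = 58920 s = 16.37 h.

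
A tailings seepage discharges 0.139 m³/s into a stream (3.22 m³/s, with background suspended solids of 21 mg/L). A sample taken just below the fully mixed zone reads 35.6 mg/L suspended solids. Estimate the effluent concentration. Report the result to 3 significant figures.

374 mg/L

Mass balance: 3.220·21.00 + 0.1390·Cₑ = 3.359·35.60
→ Cₑ = (3.359·35.60 − 3.220·21.00) / 0.1390 = 373.8 mg/L.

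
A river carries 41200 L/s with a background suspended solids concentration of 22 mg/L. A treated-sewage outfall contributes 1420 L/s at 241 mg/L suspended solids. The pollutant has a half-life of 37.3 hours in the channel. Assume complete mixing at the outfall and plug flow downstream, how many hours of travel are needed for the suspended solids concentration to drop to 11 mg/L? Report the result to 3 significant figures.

Conservation of mass: C = (41200·22.00 + 1420·241.0) / 42620 = 1249000/42620 = 29.30 mg/L.
Half-life 37.3 h → k = ln 2 / 37.3 = 0.01858 h⁻¹ = 0.4460 d⁻¹.
29.30·exp(−k·t) = 11 → t = ln(29.30/11)/k = 189800 s = 52.71 h.

52.7 h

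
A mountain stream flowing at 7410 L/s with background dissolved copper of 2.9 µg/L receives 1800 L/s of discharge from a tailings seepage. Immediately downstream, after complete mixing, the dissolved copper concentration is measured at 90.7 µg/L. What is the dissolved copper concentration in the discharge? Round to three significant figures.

Mass balance: 7410·2.900 + 1800·Cₑ = 9210·90.70
→ Cₑ = (9210·90.70 − 7410·2.900) / 1800 = 452.1 µg/L.

452 µg/L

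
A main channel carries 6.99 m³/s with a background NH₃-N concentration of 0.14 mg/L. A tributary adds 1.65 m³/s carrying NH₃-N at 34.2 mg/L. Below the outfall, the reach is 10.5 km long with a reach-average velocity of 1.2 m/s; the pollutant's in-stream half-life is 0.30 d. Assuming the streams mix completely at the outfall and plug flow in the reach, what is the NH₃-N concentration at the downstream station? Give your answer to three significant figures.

After mixing, C = (6.990·0.1400 + 1.650·34.20) / 8.640 = 57.41/8.640 = 6.645 mg/L.
Travel time t = 10.5·1000 / 1.2 = 8750 s = 2.431 h.
Half-life 0.30 d → k = ln 2 / 0.30 = 2.310 d⁻¹.
First-order decay: C = 6.645·exp(−k·t) = 6.645·0.7914 = 5.258 mg/L.

5.26 mg/L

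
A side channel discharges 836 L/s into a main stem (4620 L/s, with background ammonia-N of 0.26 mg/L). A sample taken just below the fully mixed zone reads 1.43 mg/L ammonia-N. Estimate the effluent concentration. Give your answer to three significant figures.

7.90 mg/L

Mass balance: 4620·0.2600 + 836.0·Cₑ = 5456·1.430
→ Cₑ = (5456·1.430 − 4620·0.2600) / 836.0 = 7.896 mg/L.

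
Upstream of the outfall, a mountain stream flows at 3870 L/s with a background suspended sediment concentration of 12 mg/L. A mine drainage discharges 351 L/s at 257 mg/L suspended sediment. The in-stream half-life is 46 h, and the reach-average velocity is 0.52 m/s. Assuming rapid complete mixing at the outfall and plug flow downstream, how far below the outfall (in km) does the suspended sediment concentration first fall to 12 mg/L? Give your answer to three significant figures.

After mixing, C = (3870·12.00 + 351.0·257.0) / 4221 = 136600/4221 = 32.37 mg/L.
Half-life 46 h → k = ln 2 / 46 = 0.01507 h⁻¹ = 0.3616 d⁻¹.
Set 32.37·exp(−k·t) = 12 → t = ln(32.37/12)/k = 237100 s = 65.86 h.
Distance = v·t = 0.52·237100 = 123300 m = 123.3 km.

123 km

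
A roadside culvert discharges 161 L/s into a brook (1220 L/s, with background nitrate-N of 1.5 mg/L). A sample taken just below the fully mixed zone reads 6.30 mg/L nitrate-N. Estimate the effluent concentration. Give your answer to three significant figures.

42.7 mg/L

Mass balance: 1220·1.500 + 161.0·Cₑ = 1381·6.300
→ Cₑ = (1381·6.300 − 1220·1.500) / 161.0 = 42.67 mg/L.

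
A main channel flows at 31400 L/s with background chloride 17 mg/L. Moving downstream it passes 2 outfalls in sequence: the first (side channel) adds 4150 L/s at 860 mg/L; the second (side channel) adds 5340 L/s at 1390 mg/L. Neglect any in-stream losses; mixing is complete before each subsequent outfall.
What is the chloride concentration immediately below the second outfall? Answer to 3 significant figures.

After outfall 1: Q = 31400 + 4150 = 35550 L/s; C = (31400·17.00 + 4150·860.0)/35550 = 115.4 mg/L.
After outfall 2: Q = 35550 + 5340 = 40890 L/s; C = (35550·115.4 + 5340·1390)/40890 = 281.9 mg/L.

282 mg/L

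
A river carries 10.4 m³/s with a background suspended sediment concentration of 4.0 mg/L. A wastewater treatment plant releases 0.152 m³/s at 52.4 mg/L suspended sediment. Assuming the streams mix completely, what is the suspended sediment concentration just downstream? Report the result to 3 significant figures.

Conservation of mass: C = (10.40·4.000 + 0.1520·52.40) / 10.55 = 49.56/10.55 = 4.697 mg/L.

4.70 mg/L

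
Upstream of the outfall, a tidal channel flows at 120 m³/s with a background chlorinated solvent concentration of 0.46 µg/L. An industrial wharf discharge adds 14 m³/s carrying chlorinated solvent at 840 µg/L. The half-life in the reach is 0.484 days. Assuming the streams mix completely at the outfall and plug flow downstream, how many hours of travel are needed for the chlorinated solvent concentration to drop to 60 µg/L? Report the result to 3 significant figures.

6.45 h

After mixing, C = (120.0·0.4600 + 14.00·840.0) / 134.0 = 11820/134.0 = 88.17 µg/L.
Half-life 0.484 d → k = ln 2 / 0.484 = 1.432 d⁻¹.
88.17·exp(−k·t) = 60 → t = ln(88.17/60)/k = 23220 s = 6.451 h.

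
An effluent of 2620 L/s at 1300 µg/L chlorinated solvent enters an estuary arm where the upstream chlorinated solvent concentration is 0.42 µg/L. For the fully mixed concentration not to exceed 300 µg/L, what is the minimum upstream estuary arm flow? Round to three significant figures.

8750 L/s

Set C_mix = 300: (Q·0.4200 + 2620·1300) / (Q + 2620) = 300
→ Q = 2620·(1300 − 300)/(300 − 0.4200) = 8746 L/s.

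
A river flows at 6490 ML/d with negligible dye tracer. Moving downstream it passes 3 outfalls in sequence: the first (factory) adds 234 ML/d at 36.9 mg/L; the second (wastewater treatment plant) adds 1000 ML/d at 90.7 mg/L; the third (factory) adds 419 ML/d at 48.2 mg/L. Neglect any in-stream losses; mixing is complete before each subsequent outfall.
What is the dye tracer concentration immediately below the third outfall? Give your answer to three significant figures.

Below outfall 1: Q → 6724 ML/d, C = (6490·0 + 234.0·36.90)/6724 = 1.284 mg/L.
Below outfall 2: Q → 7724 ML/d, C = (6724·1.284 + 1000·90.70)/7724 = 12.86 mg/L.
Below outfall 3: Q → 8143 ML/d, C = (7724·12.86 + 419.0·48.20)/8143 = 14.68 mg/L.

14.7 mg/L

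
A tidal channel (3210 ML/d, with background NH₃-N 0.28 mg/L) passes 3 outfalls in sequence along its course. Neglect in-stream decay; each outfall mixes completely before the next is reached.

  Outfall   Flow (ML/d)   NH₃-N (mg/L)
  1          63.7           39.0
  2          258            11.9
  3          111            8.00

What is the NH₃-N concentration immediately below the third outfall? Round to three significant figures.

After outfall 1: Q = 3210 + 63.70 = 3274 ML/d; C = (3210·0.2800 + 63.70·39.00)/3274 = 1.033 mg/L.
After outfall 2: Q = 3274 + 258.0 = 3532 ML/d; C = (3274·1.033 + 258.0·11.90)/3532 = 1.827 mg/L.
After outfall 3: Q = 3532 + 111.0 = 3643 ML/d; C = (3532·1.827 + 111.0·8.000)/3643 = 2.015 mg/L.

2.02 mg/L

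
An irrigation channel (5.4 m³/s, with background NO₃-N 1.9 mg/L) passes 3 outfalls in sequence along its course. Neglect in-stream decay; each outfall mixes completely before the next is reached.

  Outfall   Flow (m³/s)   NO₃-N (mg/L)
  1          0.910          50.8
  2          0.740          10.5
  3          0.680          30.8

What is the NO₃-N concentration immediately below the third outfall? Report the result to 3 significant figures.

11.0 mg/L

Outfall 1: combined Q = 6.310 m³/s; C = (5.400·1.900 + 0.9100·50.80)/6.310 = 8.952 mg/L.
Outfall 2: combined Q = 7.050 m³/s; C = (6.310·8.952 + 0.7400·10.50)/7.050 = 9.115 mg/L.
Outfall 3: combined Q = 7.730 m³/s; C = (7.050·9.115 + 0.6800·30.80)/7.730 = 11.02 mg/L.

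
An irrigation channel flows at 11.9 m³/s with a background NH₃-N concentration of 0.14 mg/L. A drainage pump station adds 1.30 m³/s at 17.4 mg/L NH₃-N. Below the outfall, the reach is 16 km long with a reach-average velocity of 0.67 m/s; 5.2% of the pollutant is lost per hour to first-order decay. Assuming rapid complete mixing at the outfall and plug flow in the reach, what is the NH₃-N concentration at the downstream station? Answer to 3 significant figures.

Conservation of mass: C = (11.90·0.1400 + 1.300·17.40) / 13.20 = 24.29/13.20 = 1.840 mg/L.
Travel time t = 16·1000 / 0.67 = 23880 s = 6.633 h.
5.2%/h lost → k = −ln(1 − 0.052) = 0.05340 h⁻¹.
Decay over the reach: 1.840·exp(−kt) = 1.840·0.7017 = 1.291 mg/L.

1.29 mg/L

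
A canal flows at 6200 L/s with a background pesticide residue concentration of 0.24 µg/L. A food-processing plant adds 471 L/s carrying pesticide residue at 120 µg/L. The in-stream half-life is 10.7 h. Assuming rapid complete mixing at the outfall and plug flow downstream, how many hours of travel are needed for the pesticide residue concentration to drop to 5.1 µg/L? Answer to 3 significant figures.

Flow-weighted average: C = (6200·0.2400 + 471.0·120.0) / 6671 = 58010/6671 = 8.696 µg/L.
Half-life 10.7 h → k = ln 2 / 10.7 = 0.06478 h⁻¹ = 1.555 d⁻¹.
8.696·exp(−k·t) = 5.1 → t = ln(8.696/5.1)/k = 29650 s = 8.237 h.

8.24 h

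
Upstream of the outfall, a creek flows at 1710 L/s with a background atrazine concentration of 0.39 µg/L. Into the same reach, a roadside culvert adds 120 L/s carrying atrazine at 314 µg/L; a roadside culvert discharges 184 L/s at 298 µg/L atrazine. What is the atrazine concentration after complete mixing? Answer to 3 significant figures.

46.3 µg/L

After mixing, C = (1710·0.3900 + 120.0·314.0 + 184.0·298.0) / 2014 = 93180/2014 = 46.27 µg/L.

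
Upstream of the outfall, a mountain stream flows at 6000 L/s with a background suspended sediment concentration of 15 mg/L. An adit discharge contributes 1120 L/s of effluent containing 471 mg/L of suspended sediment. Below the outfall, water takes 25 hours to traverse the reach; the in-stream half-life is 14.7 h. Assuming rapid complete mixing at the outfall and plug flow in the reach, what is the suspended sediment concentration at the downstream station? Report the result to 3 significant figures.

Mixed concentration C = ΣQC/ΣQ = (6000·15.00 + 1120·471.0) / 7120 = 617500/7120 = 86.73 mg/L.
Half-life 14.7 h → k = ln 2 / 14.7 = 0.04715 h⁻¹ = 1.132 d⁻¹.
Applying C = C₀e^(−kt): 86.73 × 0.3076 = 26.68 mg/L.

26.7 mg/L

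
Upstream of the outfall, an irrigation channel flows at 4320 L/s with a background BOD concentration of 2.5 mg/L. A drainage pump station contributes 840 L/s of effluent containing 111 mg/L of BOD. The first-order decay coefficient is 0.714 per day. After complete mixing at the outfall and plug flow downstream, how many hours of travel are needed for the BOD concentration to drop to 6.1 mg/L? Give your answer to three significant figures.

40.2 h

Conservation of mass: C = (4320·2.500 + 840.0·111.0) / 5160 = 104000/5160 = 20.16 mg/L.
20.16·exp(−k·t) = 6.1 → t = ln(20.16/6.1)/k = 144700 s = 40.19 h.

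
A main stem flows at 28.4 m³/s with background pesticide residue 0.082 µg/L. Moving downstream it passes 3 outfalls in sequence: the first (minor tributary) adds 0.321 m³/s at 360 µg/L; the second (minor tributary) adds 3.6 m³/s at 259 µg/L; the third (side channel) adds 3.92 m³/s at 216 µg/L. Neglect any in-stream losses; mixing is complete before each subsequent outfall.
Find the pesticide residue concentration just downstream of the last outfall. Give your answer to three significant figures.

52.3 µg/L

Outfall 1: combined Q = 28.72 m³/s; C = (28.40·0.08200 + 0.3210·360.0)/28.72 = 4.105 µg/L.
Outfall 2: combined Q = 32.32 m³/s; C = (28.72·4.105 + 3.600·259.0)/32.32 = 32.50 µg/L.
Outfall 3: combined Q = 36.24 m³/s; C = (32.32·32.50 + 3.920·216.0)/36.24 = 52.34 µg/L.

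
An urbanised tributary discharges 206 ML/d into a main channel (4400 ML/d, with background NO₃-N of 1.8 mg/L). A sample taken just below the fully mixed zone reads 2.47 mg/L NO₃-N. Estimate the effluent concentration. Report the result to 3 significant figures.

16.8 mg/L

Mass balance: 4400·1.800 + 206.0·Cₑ = 4606·2.470
→ Cₑ = (4606·2.470 − 4400·1.800) / 206.0 = 16.78 mg/L.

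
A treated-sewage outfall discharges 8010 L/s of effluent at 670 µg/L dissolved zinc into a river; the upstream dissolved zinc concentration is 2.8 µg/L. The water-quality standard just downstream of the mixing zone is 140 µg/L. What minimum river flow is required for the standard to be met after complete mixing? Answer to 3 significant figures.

Set C_mix = 140: (Q·2.800 + 8010·670.0) / (Q + 8010) = 140
→ Q = 8010·(670.0 − 140)/(140 − 2.800) = 30940 L/s.

30900 L/s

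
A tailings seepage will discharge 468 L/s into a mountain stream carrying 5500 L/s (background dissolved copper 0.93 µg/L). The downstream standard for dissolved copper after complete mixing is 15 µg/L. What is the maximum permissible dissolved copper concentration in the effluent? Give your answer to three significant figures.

180 µg/L

At the limit, (Qr·Cr + Qe·Cₑ)/(Qr + Qe) = 15:
Cₑ = (5968·15 − 5500·0.9300) / 468.0 = 180.4 µg/L.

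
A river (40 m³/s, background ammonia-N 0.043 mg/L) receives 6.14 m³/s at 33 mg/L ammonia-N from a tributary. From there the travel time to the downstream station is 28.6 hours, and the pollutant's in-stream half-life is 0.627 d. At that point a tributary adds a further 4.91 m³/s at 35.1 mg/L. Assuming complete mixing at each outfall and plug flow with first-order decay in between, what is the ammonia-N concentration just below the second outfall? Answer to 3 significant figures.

Mixed concentration C = ΣQC/ΣQ = (40.00·0.04300 + 6.140·33.00) / 46.14 = 204.3/46.14 = 4.429 mg/L; combined flow 46.14 m³/s.
Half-life 0.627 d → k = ln 2 / 0.627 = 1.105 d⁻¹.
Decay over the reach: 4.429·exp(−kt) = 4.429·0.2678 = 1.186 mg/L.
At the second outfall, C = (46.14·1.186 + 4.910·35.10) / (46.14 + 4.910) = 4.448 mg/L.

4.45 mg/L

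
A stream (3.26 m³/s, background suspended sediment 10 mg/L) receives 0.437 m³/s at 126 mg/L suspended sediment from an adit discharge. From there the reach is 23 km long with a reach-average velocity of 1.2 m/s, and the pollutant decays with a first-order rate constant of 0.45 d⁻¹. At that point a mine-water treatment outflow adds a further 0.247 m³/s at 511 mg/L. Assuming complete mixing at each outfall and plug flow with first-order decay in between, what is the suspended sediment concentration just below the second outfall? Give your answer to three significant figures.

52.1 mg/L

Conservation of mass: C = (3.260·10.00 + 0.4370·126.0) / 3.697 = 87.66/3.697 = 23.71 mg/L; combined flow 3.697 m³/s.
Travel time t = 23·1000 / 1.2 = 19170 s = 5.324 h.
Decay over the reach: 23.71·exp(−kt) = 23.71·0.9050 = 21.46 mg/L.
At the second outfall, C = (3.697·21.46 + 0.2470·511.0) / (3.697 + 0.2470) = 52.12 mg/L.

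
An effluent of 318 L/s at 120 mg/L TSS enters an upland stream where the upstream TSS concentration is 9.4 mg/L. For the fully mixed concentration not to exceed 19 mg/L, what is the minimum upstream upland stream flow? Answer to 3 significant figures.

Set C_mix = 19: (Q·9.400 + 318.0·120.0) / (Q + 318.0) = 19
→ Q = 318.0·(120.0 − 19)/(19 − 9.400) = 3346 L/s.

3350 L/s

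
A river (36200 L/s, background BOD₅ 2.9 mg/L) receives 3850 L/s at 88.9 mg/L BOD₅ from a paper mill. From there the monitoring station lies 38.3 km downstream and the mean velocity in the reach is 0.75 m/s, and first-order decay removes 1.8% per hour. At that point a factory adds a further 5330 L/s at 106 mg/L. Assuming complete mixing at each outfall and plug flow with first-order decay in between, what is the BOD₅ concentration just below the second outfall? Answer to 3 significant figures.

20.1 mg/L

Mixed concentration C = ΣQC/ΣQ = (36200·2.900 + 3850·88.90) / 40050 = 447200/40050 = 11.17 mg/L; combined flow 40050 L/s.
Travel time t = 38.3·1000 / 0.75 = 51070 s = 14.19 h.
1.8%/h lost → k = −ln(1 − 0.018) = 0.01816 h⁻¹.
Applying C = C₀e^(−kt): 11.17 × 0.7729 = 8.631 mg/L.
At the second outfall, C = (40050·8.631 + 5330·106.0) / (40050 + 5330) = 20.07 mg/L.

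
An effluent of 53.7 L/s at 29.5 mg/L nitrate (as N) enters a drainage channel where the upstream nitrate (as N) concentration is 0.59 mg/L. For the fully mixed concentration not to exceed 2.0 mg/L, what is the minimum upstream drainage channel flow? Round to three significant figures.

Set C_mix = 2.0: (Q·0.5900 + 53.70·29.50) / (Q + 53.70) = 2.0
→ Q = 53.70·(29.50 − 2.0)/(2.0 − 0.5900) = 1047 L/s.

1050 L/s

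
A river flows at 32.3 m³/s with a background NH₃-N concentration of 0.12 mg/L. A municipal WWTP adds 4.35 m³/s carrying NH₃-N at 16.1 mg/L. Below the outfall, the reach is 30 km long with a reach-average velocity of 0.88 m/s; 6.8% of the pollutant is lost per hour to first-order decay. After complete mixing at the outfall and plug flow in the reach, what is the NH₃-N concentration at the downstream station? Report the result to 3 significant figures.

1.04 mg/L

After mixing, C = (32.30·0.1200 + 4.350·16.10) / 36.65 = 73.91/36.65 = 2.017 mg/L.
Travel time t = 30·1000 / 0.88 = 34090 s = 9.470 h.
6.8%/h lost → k = −ln(1 − 0.068) = 0.07042 h⁻¹.
Decay over the reach: 2.017·exp(−kt) = 2.017·0.5133 = 1.035 mg/L.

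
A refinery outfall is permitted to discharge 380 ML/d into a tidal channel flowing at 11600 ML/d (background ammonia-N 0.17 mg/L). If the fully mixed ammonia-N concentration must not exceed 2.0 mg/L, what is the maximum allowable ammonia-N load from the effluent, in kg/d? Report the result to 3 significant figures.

Mass balance at the limit: 11600·0.1700 + 380.0·Cₑ = 11980·2.0 → Cₑ = 57.86 mg/L.
380.0 ML/d = 4.398 m³/s. Load = 4.398 m³/s × 57.86 g/m³ × 86 400 s/d = 21990 kg/d.

22000 kg/d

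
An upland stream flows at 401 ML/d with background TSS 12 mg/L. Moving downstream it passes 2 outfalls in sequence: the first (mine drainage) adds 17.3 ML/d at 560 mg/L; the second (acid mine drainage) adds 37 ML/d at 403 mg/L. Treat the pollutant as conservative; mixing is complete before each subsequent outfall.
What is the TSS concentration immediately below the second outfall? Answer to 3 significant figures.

Outfall 1: combined Q = 418.3 ML/d; C = (401.0·12.00 + 17.30·560.0)/418.3 = 34.66 mg/L.
Outfall 2: combined Q = 455.3 ML/d; C = (418.3·34.66 + 37.00·403.0)/455.3 = 64.60 mg/L.

64.6 mg/L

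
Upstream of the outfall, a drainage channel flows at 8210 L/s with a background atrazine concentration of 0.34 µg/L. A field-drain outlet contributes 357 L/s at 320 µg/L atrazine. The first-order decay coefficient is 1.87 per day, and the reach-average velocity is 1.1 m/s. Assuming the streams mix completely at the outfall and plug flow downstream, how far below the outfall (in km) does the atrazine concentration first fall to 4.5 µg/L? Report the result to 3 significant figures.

56.4 km

Conservation of mass: C = (8210·0.3400 + 357.0·320.0) / 8567 = 117000/8567 = 13.66 µg/L.
Set 13.66·exp(−k·t) = 4.5 → t = ln(13.66/4.5)/k = 51310 s = 14.25 h.
Distance = v·t = 1.1·51310 = 56440 m = 56.44 km.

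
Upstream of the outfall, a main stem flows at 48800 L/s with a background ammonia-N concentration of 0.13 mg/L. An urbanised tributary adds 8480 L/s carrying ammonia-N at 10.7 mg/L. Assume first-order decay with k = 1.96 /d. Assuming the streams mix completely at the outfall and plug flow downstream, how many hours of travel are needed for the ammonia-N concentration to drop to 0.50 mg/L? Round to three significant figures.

Conservation of mass: C = (48800·0.1300 + 8480·10.70) / 57280 = 97080/57280 = 1.695 mg/L.
1.695·exp(−k·t) = 0.50 → t = ln(1.695/0.50)/k = 53810 s = 14.95 h.

14.9 h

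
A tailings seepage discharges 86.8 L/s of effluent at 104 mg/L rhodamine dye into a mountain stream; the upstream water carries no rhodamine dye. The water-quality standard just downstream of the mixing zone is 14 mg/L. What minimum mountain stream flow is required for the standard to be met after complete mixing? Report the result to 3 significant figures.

558 L/s

Set C_mix = 14: (Q·0 + 86.80·104.0) / (Q + 86.80) = 14
→ Q = 86.80·(104.0 − 14)/(14 − 0) = 558.0 L/s.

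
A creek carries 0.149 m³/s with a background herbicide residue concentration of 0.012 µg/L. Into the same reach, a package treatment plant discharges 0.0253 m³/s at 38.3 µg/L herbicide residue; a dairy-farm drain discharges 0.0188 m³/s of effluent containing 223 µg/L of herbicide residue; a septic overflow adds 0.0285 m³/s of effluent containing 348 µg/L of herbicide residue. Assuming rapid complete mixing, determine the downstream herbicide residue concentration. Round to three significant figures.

Flow-weighted average: C = (0.1490·0.01200 + 0.02530·38.30 + 0.01880·223.0 + 0.02850·348.0) / 0.2216 = 15.08/0.2216 = 68.06 µg/L.

68.1 µg/L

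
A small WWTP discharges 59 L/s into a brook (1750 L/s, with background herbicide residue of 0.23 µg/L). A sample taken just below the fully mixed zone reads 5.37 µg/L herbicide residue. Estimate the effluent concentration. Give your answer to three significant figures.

158 µg/L

Mass balance: 1750·0.2300 + 59.00·Cₑ = 1809·5.370
→ Cₑ = (1809·5.370 − 1750·0.2300) / 59.00 = 157.8 µg/L.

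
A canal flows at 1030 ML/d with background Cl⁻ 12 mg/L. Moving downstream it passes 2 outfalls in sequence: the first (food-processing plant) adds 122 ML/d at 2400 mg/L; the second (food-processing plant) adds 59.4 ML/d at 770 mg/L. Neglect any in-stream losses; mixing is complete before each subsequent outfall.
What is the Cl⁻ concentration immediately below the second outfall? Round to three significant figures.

Outfall 1: combined Q = 1152 ML/d; C = (1030·12.00 + 122.0·2400)/1152 = 264.9 mg/L.
Outfall 2: combined Q = 1211 ML/d; C = (1152·264.9 + 59.40·770.0)/1211 = 289.7 mg/L.

290 mg/L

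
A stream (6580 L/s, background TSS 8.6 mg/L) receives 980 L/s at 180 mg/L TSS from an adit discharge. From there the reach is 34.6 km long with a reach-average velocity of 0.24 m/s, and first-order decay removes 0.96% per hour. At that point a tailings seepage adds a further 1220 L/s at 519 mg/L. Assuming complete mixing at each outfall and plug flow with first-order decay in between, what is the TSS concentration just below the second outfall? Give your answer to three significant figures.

90.1 mg/L

Conservation of mass: C = (6580·8.600 + 980.0·180.0) / 7560 = 233000/7560 = 30.82 mg/L; combined flow 7560 L/s.
Travel time t = 34.6·1000 / 0.24 = 144200 s = 40.05 h.
0.96%/h lost → k = −ln(1 − 0.0096) = 0.009646 h⁻¹.
Decay over the reach: 30.82·exp(−kt) = 30.82·0.6796 = 20.94 mg/L.
At the second outfall, C = (7560·20.94 + 1220·519.0) / (7560 + 1220) = 90.15 mg/L.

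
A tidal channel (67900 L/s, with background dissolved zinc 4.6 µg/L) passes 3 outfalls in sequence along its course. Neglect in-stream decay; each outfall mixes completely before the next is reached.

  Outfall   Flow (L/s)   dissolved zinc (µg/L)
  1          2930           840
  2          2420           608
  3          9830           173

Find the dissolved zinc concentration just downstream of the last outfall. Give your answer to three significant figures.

Outfall 1: combined Q = 70830 L/s; C = (67900·4.600 + 2930·840.0)/70830 = 39.16 µg/L.
Outfall 2: combined Q = 73250 L/s; C = (70830·39.16 + 2420·608.0)/73250 = 57.95 µg/L.
Outfall 3: combined Q = 83080 L/s; C = (73250·57.95 + 9830·173.0)/83080 = 71.56 µg/L.

71.6 µg/L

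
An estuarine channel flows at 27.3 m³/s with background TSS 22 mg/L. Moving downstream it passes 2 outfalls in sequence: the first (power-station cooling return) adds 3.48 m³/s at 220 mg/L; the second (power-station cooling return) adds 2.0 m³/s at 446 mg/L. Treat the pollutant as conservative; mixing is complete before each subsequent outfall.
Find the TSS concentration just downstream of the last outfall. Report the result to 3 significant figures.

After outfall 1: Q = 27.30 + 3.480 = 30.78 m³/s; C = (27.30·22.00 + 3.480·220.0)/30.78 = 44.39 mg/L.
After outfall 2: Q = 30.78 + 2.000 = 32.78 m³/s; C = (30.78·44.39 + 2.000·446.0)/32.78 = 68.89 mg/L.

68.9 mg/L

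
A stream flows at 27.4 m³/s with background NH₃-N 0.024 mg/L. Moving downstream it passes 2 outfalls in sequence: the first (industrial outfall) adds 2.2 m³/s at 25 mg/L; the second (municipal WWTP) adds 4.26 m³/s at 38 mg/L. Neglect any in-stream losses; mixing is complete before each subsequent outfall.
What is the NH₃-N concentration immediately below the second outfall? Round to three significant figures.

After outfall 1: Q = 27.40 + 2.200 = 29.60 m³/s; C = (27.40·0.02400 + 2.200·25.00)/29.60 = 1.880 mg/L.
After outfall 2: Q = 29.60 + 4.260 = 33.86 m³/s; C = (29.60·1.880 + 4.260·38.00)/33.86 = 6.425 mg/L.

6.42 mg/L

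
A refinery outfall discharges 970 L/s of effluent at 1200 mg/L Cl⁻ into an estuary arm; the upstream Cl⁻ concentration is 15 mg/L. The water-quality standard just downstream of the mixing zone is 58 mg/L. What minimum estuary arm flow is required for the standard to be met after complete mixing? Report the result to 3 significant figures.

25800 L/s

Set C_mix = 58: (Q·15.00 + 970.0·1200) / (Q + 970.0) = 58
→ Q = 970.0·(1200 − 58)/(58 − 15.00) = 25760 L/s.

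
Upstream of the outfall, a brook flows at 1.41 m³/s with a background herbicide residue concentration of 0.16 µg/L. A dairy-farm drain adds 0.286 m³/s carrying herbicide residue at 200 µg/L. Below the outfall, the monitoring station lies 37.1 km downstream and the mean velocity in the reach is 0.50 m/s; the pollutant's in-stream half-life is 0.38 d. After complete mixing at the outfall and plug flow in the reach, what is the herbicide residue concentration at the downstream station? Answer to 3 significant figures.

Mass balance: C = (1.410·0.1600 + 0.2860·200.0) / 1.696 = 57.43/1.696 = 33.86 µg/L.
Travel time t = 37.1·1000 / 0.50 = 74200 s = 20.61 h.
Half-life 0.38 d → k = ln 2 / 0.38 = 1.824 d⁻¹.
Decay over the reach: 33.86·exp(−kt) = 33.86·0.2088 = 7.069 µg/L.

7.07 µg/L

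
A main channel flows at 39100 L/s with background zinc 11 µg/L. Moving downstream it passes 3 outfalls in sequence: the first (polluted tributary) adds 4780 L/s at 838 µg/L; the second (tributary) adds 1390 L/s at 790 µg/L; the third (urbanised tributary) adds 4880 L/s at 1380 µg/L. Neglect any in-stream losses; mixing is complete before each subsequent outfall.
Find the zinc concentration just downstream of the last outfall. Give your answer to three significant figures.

After outfall 1: Q = 39100 + 4780 = 43880 L/s; C = (39100·11.00 + 4780·838.0)/43880 = 101.1 µg/L.
After outfall 2: Q = 43880 + 1390 = 45270 L/s; C = (43880·101.1 + 1390·790.0)/45270 = 122.2 µg/L.
After outfall 3: Q = 45270 + 4880 = 50150 L/s; C = (45270·122.2 + 4880·1380)/50150 = 244.6 µg/L.

245 µg/L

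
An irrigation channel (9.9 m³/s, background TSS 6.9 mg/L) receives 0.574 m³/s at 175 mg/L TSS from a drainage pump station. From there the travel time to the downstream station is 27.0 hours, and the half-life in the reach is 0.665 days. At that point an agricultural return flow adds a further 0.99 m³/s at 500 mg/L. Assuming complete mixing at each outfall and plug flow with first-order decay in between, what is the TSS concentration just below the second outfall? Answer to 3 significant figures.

Conservation of mass: C = (9.900·6.900 + 0.5740·175.0) / 10.47 = 168.8/10.47 = 16.11 mg/L; combined flow 10.47 m³/s.
Half-life 0.665 d → k = ln 2 / 0.665 = 1.042 d⁻¹.
Applying C = C₀e^(−kt): 16.11 × 0.3096 = 4.988 mg/L.
Second outfall: C = (10.47·4.988 + 0.9900·500.0)/11.46 = 47.74 mg/L.

47.7 mg/L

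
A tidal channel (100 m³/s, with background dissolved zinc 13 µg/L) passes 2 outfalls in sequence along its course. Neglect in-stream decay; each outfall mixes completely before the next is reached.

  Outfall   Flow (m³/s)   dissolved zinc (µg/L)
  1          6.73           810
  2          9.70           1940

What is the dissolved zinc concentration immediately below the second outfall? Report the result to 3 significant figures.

Below outfall 1: Q → 106.7 m³/s, C = (100.0·13.00 + 6.730·810.0)/106.7 = 63.26 µg/L.
Below outfall 2: Q → 116.4 m³/s, C = (106.7·63.26 + 9.700·1940)/116.4 = 219.6 µg/L.

220 µg/L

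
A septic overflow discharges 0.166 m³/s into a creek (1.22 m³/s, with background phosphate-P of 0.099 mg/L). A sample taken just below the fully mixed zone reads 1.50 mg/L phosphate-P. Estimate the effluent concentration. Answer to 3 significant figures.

Mass balance: 1.220·0.09900 + 0.1660·Cₑ = 1.386·1.500
→ Cₑ = (1.386·1.500 − 1.220·0.09900) / 0.1660 = 11.80 mg/L.

11.8 mg/L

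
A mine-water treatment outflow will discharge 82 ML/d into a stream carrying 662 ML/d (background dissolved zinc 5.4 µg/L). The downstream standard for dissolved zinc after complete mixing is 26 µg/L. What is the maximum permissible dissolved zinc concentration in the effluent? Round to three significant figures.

192 µg/L

At the limit, (Qr·Cr + Qe·Cₑ)/(Qr + Qe) = 26:
Cₑ = (744.0·26 − 662.0·5.400) / 82.00 = 192.3 µg/L.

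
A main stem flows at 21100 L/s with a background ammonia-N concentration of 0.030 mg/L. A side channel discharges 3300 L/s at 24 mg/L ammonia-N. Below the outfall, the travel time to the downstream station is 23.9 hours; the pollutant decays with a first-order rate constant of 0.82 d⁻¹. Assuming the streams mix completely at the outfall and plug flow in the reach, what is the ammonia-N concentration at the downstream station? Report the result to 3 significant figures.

1.45 mg/L

Flow-weighted average: C = (21100·0.03000 + 3300·24.00) / 24400 = 79830/24400 = 3.272 mg/L.
First-order decay: C = 3.272·exp(−k·t) = 3.272·0.4419 = 1.446 mg/L.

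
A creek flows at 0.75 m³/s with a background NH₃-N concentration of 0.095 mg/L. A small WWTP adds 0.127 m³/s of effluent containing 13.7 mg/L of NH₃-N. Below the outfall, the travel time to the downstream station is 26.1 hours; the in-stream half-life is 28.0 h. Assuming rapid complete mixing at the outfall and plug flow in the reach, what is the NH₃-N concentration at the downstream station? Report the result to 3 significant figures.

1.08 mg/L

Flow-weighted average: C = (0.7500·0.09500 + 0.1270·13.70) / 0.8770 = 1.811/0.8770 = 2.065 mg/L.
Half-life 28.0 h → k = ln 2 / 28.0 = 0.02476 h⁻¹ = 0.5941 d⁻¹.
Decay over the reach: 2.065·exp(−kt) = 2.065·0.5241 = 1.082 mg/L.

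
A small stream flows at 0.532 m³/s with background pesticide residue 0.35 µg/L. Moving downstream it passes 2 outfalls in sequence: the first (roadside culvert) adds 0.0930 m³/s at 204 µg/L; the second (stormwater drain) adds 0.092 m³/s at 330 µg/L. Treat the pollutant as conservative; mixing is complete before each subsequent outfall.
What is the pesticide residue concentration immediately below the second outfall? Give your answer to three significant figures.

Outfall 1: combined Q = 0.6250 m³/s; C = (0.5320·0.3500 + 0.09300·204.0)/0.6250 = 30.65 µg/L.
Outfall 2: combined Q = 0.7170 m³/s; C = (0.6250·30.65 + 0.09200·330.0)/0.7170 = 69.06 µg/L.

69.1 µg/L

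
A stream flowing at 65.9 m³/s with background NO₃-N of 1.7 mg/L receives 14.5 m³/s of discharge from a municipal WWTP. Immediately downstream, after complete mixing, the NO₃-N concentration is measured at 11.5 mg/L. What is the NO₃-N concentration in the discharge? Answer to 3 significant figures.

Mass balance: 65.90·1.700 + 14.50·Cₑ = 80.40·11.50
→ Cₑ = (80.40·11.50 − 65.90·1.700) / 14.50 = 56.04 mg/L.

56.0 mg/L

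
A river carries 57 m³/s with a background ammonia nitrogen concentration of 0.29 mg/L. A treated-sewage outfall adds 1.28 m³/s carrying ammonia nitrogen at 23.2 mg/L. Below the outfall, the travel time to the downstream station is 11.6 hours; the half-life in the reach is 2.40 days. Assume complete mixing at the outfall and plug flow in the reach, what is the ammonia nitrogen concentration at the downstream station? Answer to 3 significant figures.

0.690 mg/L

Mass balance: C = (57.00·0.2900 + 1.280·23.20) / 58.28 = 46.23/58.28 = 0.7932 mg/L.
Half-life 2.40 d → k = ln 2 / 2.40 = 0.2888 d⁻¹.
Decay over the reach: 0.7932·exp(−kt) = 0.7932·0.8697 = 0.6898 mg/L.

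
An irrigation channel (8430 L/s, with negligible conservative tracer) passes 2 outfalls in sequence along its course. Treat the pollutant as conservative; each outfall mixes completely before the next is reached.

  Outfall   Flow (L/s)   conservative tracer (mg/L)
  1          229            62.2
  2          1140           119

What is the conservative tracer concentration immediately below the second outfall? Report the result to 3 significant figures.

Below outfall 1: Q → 8659 L/s, C = (8430·0 + 229.0·62.20)/8659 = 1.645 mg/L.
Below outfall 2: Q → 9799 L/s, C = (8659·1.645 + 1140·119.0)/9799 = 15.30 mg/L.

15.3 mg/L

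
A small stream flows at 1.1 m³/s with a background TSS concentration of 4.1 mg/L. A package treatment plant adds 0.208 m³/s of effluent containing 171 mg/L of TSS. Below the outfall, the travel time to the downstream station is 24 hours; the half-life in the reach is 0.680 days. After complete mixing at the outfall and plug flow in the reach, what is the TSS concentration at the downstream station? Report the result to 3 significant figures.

11.1 mg/L

After mixing, C = (1.100·4.100 + 0.2080·171.0) / 1.308 = 40.08/1.308 = 30.64 mg/L.
Half-life 0.680 d → k = ln 2 / 0.680 = 1.019 d⁻¹.
Decay over the reach: 30.64·exp(−kt) = 30.64·0.3608 = 11.06 mg/L.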